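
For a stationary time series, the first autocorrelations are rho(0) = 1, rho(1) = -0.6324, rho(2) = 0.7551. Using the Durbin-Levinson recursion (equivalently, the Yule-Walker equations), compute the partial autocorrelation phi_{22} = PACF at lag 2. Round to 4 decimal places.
\phi_{22} = 0.5919

The PACF at lag k is phi_{kk}, the last component of the solution
to the Yule-Walker system G_k phi = r_k where
  (G_k)_{ij} = rho(|i - j|), (r_k)_i = rho(i), i,j = 1..k.
Equivalently, Durbin-Levinson gives phi_{kk} iteratively:
  phi_{11} = rho(1)
  phi_{kk} = [rho(k) - sum_{j=1..k-1} phi_{k-1,j} rho(k-j)]
            / [1 - sum_{j=1..k-1} phi_{k-1,j} rho(j)],
  phi_{k,j} = phi_{k-1,j} - phi_{kk} phi_{k-1,k-j},  j = 1..k-1.
Step k = 1:
  phi_11 = rho(1) = -0.6324.
Step k = 2:
  phi_22 = [rho(2) - phi_11 rho(1)] / [1 - phi_11 rho(1)] = [0.7551 - (-0.6324)(-0.6324)] / [1 - (-0.6324)(-0.6324)]
         = 0.35517024 / 0.60007024 = 0.5919.
Therefore phi_{22} = 0.5919.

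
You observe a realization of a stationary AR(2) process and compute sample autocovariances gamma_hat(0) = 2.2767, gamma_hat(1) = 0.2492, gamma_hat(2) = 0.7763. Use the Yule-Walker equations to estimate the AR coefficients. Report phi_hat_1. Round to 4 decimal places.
\hat\phi_{1} = 0.0730

The Yule-Walker equations for an AR(p) process read, in matrix form,
  Gamma_p phi = r_p,   with   (Gamma_p)_{ij} = gamma(|i - j|),
                       (r_p)_i = gamma(i),   i,j = 1..p.
Substitute the sample gammas (Toeplitz matrix and right-hand side of size 2):
  Gamma_p = [[2.2767, 0.2492], [0.2492, 2.2767]]
  r_p     = [0.2492, 0.7763]
Written out:
  2.2767 phi_1 + 0.2492 phi_2 = 0.2492
  0.2492 phi_1 + 2.2767 phi_2 = 0.7763
Solve by Cramer's rule:
  det = gamma(0)^2 - gamma(1)^2 = (2.2767)^2 - (0.2492)^2 = 5.18336289 - 0.06210064 = 5.12126225
  phi_hat_1 = [gamma(1) gamma(0) - gamma(1) gamma(2)] / det = [(0.2492)(2.2767) - (0.2492)(0.7763)] / 5.12126225 = 0.37389968 / 5.12126225 = 0.073
  phi_hat_2 = [gamma(0) gamma(2) - gamma(1)^2] / det = [(2.2767)(0.7763) - (0.2492)^2] / 5.12126225 = 1.70530157 / 5.12126225 = 0.333
So phi_hat = [0.0730, 0.3330].
Therefore phi_hat_1 = 0.0730.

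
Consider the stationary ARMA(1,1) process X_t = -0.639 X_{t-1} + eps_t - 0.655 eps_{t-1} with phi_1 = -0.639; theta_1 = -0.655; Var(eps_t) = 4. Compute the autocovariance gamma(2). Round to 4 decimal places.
\gamma(2) = 7.9296

Multiply the model equation by X_{t-k} and take expectations. With theta_0 = psi_0 = 1 and psi_j the MA(infinity) weights, this gives
  gamma(k) - sum_i phi_i gamma(k-i) = c_k,
  c_k = sigma^2 * sum_{j=k..q} theta_j psi_{j-k}   (c_k = 0 for k > q),
using gamma(-m) = gamma(m).
psi-weights needed (psi_j = theta_j + sum_i phi_i psi_{j-i}):
  psi_1 = theta_1 + phi_1 = -0.655 + (-0.639) = -1.294
Right-hand sides:
  c_0 = sigma^2 (1 + theta_1 psi_1) = 4 * (1 + (-0.655)(-1.294)) = 4 * 1.84757 = 7.39028
  c_1 = sigma^2 theta_1 = 4 * (-0.655) = -2.62
  c_2 = 0
Equations for k = 0 and k = 1 (AR order 1):
  gamma(0) = phi_1 gamma(1) + c_0
  gamma(1) = phi_1 gamma(0) + c_1
Substituting the second into the first: gamma(0) (1 - phi_1^2) = c_0 + phi_1 c_1, so
  gamma(0) = (c_0 + phi_1 c_1) / (1 - phi_1^2) = (7.39028 + (-0.639)(-2.62)) / (1 - (-0.639)^2) = 9.06446 / 0.591679 = 15.319895.
  gamma(1) = phi_1 gamma(0) + c_1 = (-0.639)(15.319895) + (-2.62) = -12.409413.
For k = 2 (> q): gamma(2) = phi_1 gamma(1) = (-0.639)(-12.409413) = 7.929615.
Therefore gamma(2) = 7.9296 (to 4 decimal places).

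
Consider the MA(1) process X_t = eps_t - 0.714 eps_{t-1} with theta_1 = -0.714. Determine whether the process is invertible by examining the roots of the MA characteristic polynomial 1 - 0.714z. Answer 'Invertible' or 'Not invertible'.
\text{Invertible}

The MA(q) characteristic polynomial is P(z) = 1 - 0.714z.
Invertibility requires all roots to lie outside the unit circle, i.e. |z| > 1 for every root.
This is linear in z: 1 + (-0.714) z = 0  =>  z = -1/(-0.714) = 1.40056,  |z| = 1.40056.
Moduli of all roots: 1.4006.
All moduli strictly greater than 1? Yes.
Verdict: Invertible.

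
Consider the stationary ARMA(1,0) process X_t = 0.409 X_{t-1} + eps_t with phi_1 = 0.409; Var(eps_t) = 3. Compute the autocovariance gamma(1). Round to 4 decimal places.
\gamma(1) = 1.4735

Multiply the model equation by X_{t-k} and take expectations. With theta_0 = psi_0 = 1 and psi_j the MA(infinity) weights, this gives
  gamma(k) - sum_i phi_i gamma(k-i) = c_k,
  c_k = sigma^2 * sum_{j=k..q} theta_j psi_{j-k}   (c_k = 0 for k > q),
using gamma(-m) = gamma(m).
Pure AR (q = 0): c_0 = sigma^2 = 3, c_k = 0 for k >= 1.
Equations for k = 0 and k = 1 (AR order 1):
  gamma(0) = phi_1 gamma(1) + c_0
  gamma(1) = phi_1 gamma(0) + c_1
Substituting the second into the first: gamma(0) (1 - phi_1^2) = c_0 + phi_1 c_1, so
  gamma(0) = c_0 / (1 - phi_1^2) = 3 / (1 - (0.409)^2) = 3 / 0.832719 = 3.602656.
  gamma(1) = phi_1 gamma(0) = (0.409)(3.602656) = 1.473486.
Therefore gamma(1) = 1.4735 (to 4 decimal places).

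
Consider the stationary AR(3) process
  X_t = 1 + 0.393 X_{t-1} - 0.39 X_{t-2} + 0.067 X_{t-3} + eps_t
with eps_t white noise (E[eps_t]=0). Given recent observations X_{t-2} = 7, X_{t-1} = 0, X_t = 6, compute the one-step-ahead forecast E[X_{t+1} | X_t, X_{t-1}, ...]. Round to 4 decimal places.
E[X_{t+1} \mid \mathcal F_t] = 3.8270

For an AR(p) model X_t = c + sum_i phi_i X_{t-i} + eps_t, the
one-step-ahead conditional mean is
  E[X_{t+1} | X_t, ...] = c + sum_i phi_i X_{t+1-i}.
Substitute known values:
  E[X_{t+1} | ...] = 1 + (0.393) * (6) + (-0.39) * (0) + (0.067) * (7)
                   = 3.8270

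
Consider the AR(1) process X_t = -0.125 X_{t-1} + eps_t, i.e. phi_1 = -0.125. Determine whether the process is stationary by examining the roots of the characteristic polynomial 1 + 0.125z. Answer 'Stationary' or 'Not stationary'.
\text{Stationary}

The AR(p) characteristic polynomial is P(z) = 1 + 0.125z.
Stationarity requires all roots to lie outside the unit circle, i.e. |z| > 1 for every root.
This is linear in z: 1 + (0.125) z = 0  =>  z = -1/(0.125) = -8,  |z| = 8.
Moduli of all roots: 8.0000.
All moduli strictly greater than 1? Yes.
Verdict: Stationary.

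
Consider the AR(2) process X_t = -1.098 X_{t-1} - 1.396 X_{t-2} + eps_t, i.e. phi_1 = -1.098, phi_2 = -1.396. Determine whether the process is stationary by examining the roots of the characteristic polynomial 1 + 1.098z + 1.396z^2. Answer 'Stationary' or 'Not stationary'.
\text{Not stationary}

The AR(p) characteristic polynomial is P(z) = 1 + 1.098z + 1.396z^2.
Stationarity requires all roots to lie outside the unit circle, i.e. |z| > 1 for every root.
Set 1 + (1.098) z + (1.396) z^2 = 0, i.e. a z^2 + b z + c = 0 with a = 1.396, b = 1.098, c = 1.
Discriminant D = b^2 - 4ac = (1.098)^2 - 4*(1.396)*1 = 1.205604 - (5.584) = -4.378396.
D < 0, so the roots are the complex-conjugate pair z = (-b +/- i sqrt(-D)) / (2a) = -0.3933 +/- 0.7494i.
For a conjugate pair |z|^2 = z * conj(z) = (product of roots) = c/a = 1/(1.396) = 0.716332, so |z| = sqrt(0.716332) = 0.8464 for both roots.
Moduli of all roots: 0.8464, 0.8464.
All moduli strictly greater than 1? No.
Verdict: Not stationary.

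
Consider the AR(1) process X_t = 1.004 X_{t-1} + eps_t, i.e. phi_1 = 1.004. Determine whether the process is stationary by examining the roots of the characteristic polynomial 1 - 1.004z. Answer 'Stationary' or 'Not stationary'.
\text{Not stationary}

The AR(p) characteristic polynomial is P(z) = 1 - 1.004z.
Stationarity requires all roots to lie outside the unit circle, i.e. |z| > 1 for every root.
This is linear in z: 1 + (-1.004) z = 0  =>  z = -1/(-1.004) = 0.996016,  |z| = 0.996016.
Moduli of all roots: 0.9960.
All moduli strictly greater than 1? No.
Verdict: Not stationary.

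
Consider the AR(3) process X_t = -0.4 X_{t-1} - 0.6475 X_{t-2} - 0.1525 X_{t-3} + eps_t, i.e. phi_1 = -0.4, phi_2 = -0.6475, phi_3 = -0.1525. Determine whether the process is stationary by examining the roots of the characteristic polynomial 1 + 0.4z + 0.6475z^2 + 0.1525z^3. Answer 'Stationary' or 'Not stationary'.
\text{Stationary}

The AR(p) characteristic polynomial is P(z) = 1 + 0.4z + 0.6475z^2 + 0.1525z^3.
Stationarity requires all roots to lie outside the unit circle, i.e. |z| > 1 for every root.
Degree 3: look for a simple real root z0 first, then factor out (1 - z/z0) and solve the remaining quadratic.
Testing z0 = -4: P(-4) = 1 + (0.4)(-4) + (0.6475)(-4)^2 + (0.1525)(-4)^3
  = 1 + (-1.6) + (10.36) + (-9.76) = 0.  So z_0 = -4 is a root, |z_0| = 4.
Divide out the factor (1 + 0.25 z) = (1 - z/z0) (since 1/z0 = -0.25):
  P(z) = (1 + 0.25 z)(1 + (0.15) z + (0.61) z^2)
  [check: z-coef 0.15 - (-0.25) = 0.4; z^2-coef 0.61 - (-0.25)(0.15) = 0.6475; z^3-coef -(-0.25)(0.61) = 0.1525.]
Remaining roots from the quadratic factor 1 + (0.15) z + (0.61) z^2:
  Set 1 + (0.15) z + (0.61) z^2 = 0, i.e. a z^2 + b z + c = 0 with a = 0.61, b = 0.15, c = 1.
  Discriminant D = b^2 - 4ac = (0.15)^2 - 4*(0.61)*1 = 0.0225 - (2.44) = -2.4175.
  D < 0, so the roots are the complex-conjugate pair z = (-b +/- i sqrt(-D)) / (2a) = -0.123 +/- 1.2745i.
  For a conjugate pair |z|^2 = z * conj(z) = (product of roots) = c/a = 1/(0.61) = 1.639344, so |z| = sqrt(1.639344) = 1.2804 for both roots.
Moduli of all roots: 4.0000, 1.2804, 1.2804.
All moduli strictly greater than 1? Yes.
Verdict: Stationary.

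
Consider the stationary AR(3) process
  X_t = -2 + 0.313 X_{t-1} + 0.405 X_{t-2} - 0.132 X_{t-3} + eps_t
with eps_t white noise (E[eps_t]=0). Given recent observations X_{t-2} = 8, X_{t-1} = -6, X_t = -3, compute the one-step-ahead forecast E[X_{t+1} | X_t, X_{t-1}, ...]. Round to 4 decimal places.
E[X_{t+1} \mid \mathcal F_t] = -6.4250

For an AR(p) model X_t = c + sum_i phi_i X_{t-i} + eps_t, the
one-step-ahead conditional mean is
  E[X_{t+1} | X_t, ...] = c + sum_i phi_i X_{t+1-i}.
Substitute known values:
  E[X_{t+1} | ...] = -2 + (0.313) * (-3) + (0.405) * (-6) + (-0.132) * (8)
                   = -6.4250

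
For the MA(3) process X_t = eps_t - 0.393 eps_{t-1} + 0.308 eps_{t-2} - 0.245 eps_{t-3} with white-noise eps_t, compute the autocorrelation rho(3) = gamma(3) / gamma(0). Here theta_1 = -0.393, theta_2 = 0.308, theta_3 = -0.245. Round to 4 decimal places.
\rho(3) = -0.1871

For an MA(q) process with theta_0 = 1, the autocovariance is
  gamma(k) = sigma^2 * sum_{i=0..q-k} theta_i * theta_{i+k},
and rho(k) = gamma(k) / gamma(0). Sigma^2 cancels.
  numerator   = (1)*(-0.245) = -0.245.
  denominator = (1)^2 + (-0.393)^2 + (0.308)^2 + (-0.245)^2 = 1.309338.
  rho(3) = -0.245 / 1.309338 = -0.1871.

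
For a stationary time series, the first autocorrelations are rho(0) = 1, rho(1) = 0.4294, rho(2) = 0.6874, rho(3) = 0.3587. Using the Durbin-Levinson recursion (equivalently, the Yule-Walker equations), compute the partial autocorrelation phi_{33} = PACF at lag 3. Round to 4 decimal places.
\phi_{33} = -0.0381

The PACF at lag k is phi_{kk}, the last component of the solution
to the Yule-Walker system G_k phi = r_k where
  (G_k)_{ij} = rho(|i - j|), (r_k)_i = rho(i), i,j = 1..k.
Equivalently, Durbin-Levinson gives phi_{kk} iteratively:
  phi_{11} = rho(1)
  phi_{kk} = [rho(k) - sum_{j=1..k-1} phi_{k-1,j} rho(k-j)]
            / [1 - sum_{j=1..k-1} phi_{k-1,j} rho(j)],
  phi_{k,j} = phi_{k-1,j} - phi_{kk} phi_{k-1,k-j},  j = 1..k-1.
Step k = 1:
  phi_11 = rho(1) = 0.4294.
Step k = 2:
  phi_22 = [rho(2) - phi_11 rho(1)] / [1 - phi_11 rho(1)] = [0.6874 - (0.4294)(0.4294)] / [1 - (0.4294)(0.4294)]
         = 0.50301564 / 0.81561564 = 0.616731.
  Update: phi_21 = phi_11 - phi_22 phi_11 = 0.4294 - (0.616731)(0.4294) = 0.164576.
Step k = 3:
  phi_33 = [rho(3) - phi_21 rho(2) - phi_22 rho(1)] / [1 - phi_21 rho(1) - phi_22 rho(2)]
    numerator   = 0.3587 - (0.164576)(0.6874) - (0.616731)(0.4294) = -0.01925366
    denominator = 1 - (0.164576)(0.4294) - (0.616731)(0.6874) = 0.50539018
  phi_33 = -0.01925366 / 0.50539018 = -0.0381.
Therefore phi_{33} = -0.0381.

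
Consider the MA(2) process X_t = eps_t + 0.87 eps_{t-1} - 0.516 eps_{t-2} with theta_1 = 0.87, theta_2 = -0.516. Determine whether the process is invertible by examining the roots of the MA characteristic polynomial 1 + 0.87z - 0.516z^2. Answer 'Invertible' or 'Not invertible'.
\text{Not invertible}

The MA(q) characteristic polynomial is P(z) = 1 + 0.87z - 0.516z^2.
Invertibility requires all roots to lie outside the unit circle, i.e. |z| > 1 for every root.
Set 1 + (0.87) z + (-0.516) z^2 = 0, i.e. a z^2 + b z + c = 0 with a = -0.516, b = 0.87, c = 1.
Discriminant D = b^2 - 4ac = (0.87)^2 - 4*(-0.516)*1 = 0.7569 - (-2.064) = 2.8209.
D >= 0, so the roots are real: z = (-b +/- sqrt(D)) / (2a) = (-0.87 +/- 1.679554) / (-1.032).
  z_1 = (-0.87 + 1.679554) / (-1.032) = -0.7845,   |z_1| = 0.7845.
  z_2 = (-0.87 - 1.679554) / (-1.032) = 2.4705,   |z_2| = 2.4705.
Moduli of all roots: 0.7845, 2.4705.
All moduli strictly greater than 1? No.
Verdict: Not invertible.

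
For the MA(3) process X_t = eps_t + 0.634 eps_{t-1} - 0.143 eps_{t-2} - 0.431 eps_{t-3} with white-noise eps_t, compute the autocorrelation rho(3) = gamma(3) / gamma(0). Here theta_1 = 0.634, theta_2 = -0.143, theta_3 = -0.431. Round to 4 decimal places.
\rho(3) = -0.2680

For an MA(q) process with theta_0 = 1, the autocovariance is
  gamma(k) = sigma^2 * sum_{i=0..q-k} theta_i * theta_{i+k},
and rho(k) = gamma(k) / gamma(0). Sigma^2 cancels.
  numerator   = (1)*(-0.431) = -0.431.
  denominator = (1)^2 + (0.634)^2 + (-0.143)^2 + (-0.431)^2 = 1.608166.
  rho(3) = -0.431 / 1.608166 = -0.2680.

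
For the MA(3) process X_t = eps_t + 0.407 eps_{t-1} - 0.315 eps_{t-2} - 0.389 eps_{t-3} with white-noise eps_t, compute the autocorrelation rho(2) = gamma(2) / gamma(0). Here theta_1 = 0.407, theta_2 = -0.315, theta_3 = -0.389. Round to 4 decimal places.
\rho(2) = -0.3342

For an MA(q) process with theta_0 = 1, the autocovariance is
  gamma(k) = sigma^2 * sum_{i=0..q-k} theta_i * theta_{i+k},
and rho(k) = gamma(k) / gamma(0). Sigma^2 cancels.
  numerator   = (1)*(-0.315) + (0.407)*(-0.389) = -0.473323.
  denominator = (1)^2 + (0.407)^2 + (-0.315)^2 + (-0.389)^2 = 1.416195.
  rho(2) = -0.473323 / 1.416195 = -0.3342.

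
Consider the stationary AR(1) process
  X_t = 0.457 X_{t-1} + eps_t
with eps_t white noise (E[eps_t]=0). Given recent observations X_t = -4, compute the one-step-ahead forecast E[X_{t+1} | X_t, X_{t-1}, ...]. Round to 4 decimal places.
E[X_{t+1} \mid \mathcal F_t] = -1.8280

For an AR(p) model X_t = c + sum_i phi_i X_{t-i} + eps_t, the
one-step-ahead conditional mean is
  E[X_{t+1} | X_t, ...] = c + sum_i phi_i X_{t+1-i}.
Substitute known values:
  E[X_{t+1} | ...] = (0.457) * (-4)
                   = -1.8280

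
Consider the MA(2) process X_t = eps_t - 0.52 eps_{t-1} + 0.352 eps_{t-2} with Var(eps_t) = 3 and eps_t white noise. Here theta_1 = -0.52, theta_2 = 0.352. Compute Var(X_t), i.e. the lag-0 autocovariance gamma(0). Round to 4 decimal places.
\gamma(0) = 4.1829

For an MA(q) process X_t = eps_t + sum_i theta_i eps_{t-i} with
Var(eps_t) = sigma^2, the variance is
  gamma(0) = sigma^2 * (1 + sum_i theta_i^2).
  sum_i theta_i^2 = (-0.52)^2 + (0.352)^2 = 0.2704 + 0.123904 = 0.394304.
  gamma(0) = 3 * (1 + 0.394304) = 3 * 1.394304 = 4.182912, which rounds to 4.1829.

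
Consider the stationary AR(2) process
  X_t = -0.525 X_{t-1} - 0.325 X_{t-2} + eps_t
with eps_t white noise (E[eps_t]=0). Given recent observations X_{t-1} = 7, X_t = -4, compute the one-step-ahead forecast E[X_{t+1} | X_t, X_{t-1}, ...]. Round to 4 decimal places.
E[X_{t+1} \mid \mathcal F_t] = -0.1750

For an AR(p) model X_t = c + sum_i phi_i X_{t-i} + eps_t, the
one-step-ahead conditional mean is
  E[X_{t+1} | X_t, ...] = c + sum_i phi_i X_{t+1-i}.
Substitute known values:
  E[X_{t+1} | ...] = (-0.525) * (-4) + (-0.325) * (7)
                   = -0.1750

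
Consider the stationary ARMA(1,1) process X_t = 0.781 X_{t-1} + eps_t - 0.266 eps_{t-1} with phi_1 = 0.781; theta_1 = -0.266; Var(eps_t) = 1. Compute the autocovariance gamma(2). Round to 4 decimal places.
\gamma(2) = 0.8170

Multiply the model equation by X_{t-k} and take expectations. With theta_0 = psi_0 = 1 and psi_j the MA(infinity) weights, this gives
  gamma(k) - sum_i phi_i gamma(k-i) = c_k,
  c_k = sigma^2 * sum_{j=k..q} theta_j psi_{j-k}   (c_k = 0 for k > q),
using gamma(-m) = gamma(m).
psi-weights needed (psi_j = theta_j + sum_i phi_i psi_{j-i}):
  psi_1 = theta_1 + phi_1 = -0.266 + (0.781) = 0.515
Right-hand sides:
  c_0 = sigma^2 (1 + theta_1 psi_1) = 1 * (1 + (-0.266)(0.515)) = 1 * 0.86301 = 0.86301
  c_1 = sigma^2 theta_1 = 1 * (-0.266) = -0.266
  c_2 = 0
Equations for k = 0 and k = 1 (AR order 1):
  gamma(0) = phi_1 gamma(1) + c_0
  gamma(1) = phi_1 gamma(0) + c_1
Substituting the second into the first: gamma(0) (1 - phi_1^2) = c_0 + phi_1 c_1, so
  gamma(0) = (c_0 + phi_1 c_1) / (1 - phi_1^2) = (0.86301 + (0.781)(-0.266)) / (1 - (0.781)^2) = 0.655264 / 0.390039 = 1.679996.
  gamma(1) = phi_1 gamma(0) + c_1 = (0.781)(1.679996) + (-0.266) = 1.046077.
For k = 2 (> q): gamma(2) = phi_1 gamma(1) = (0.781)(1.046077) = 0.816986.
Therefore gamma(2) = 0.8170 (to 4 decimal places).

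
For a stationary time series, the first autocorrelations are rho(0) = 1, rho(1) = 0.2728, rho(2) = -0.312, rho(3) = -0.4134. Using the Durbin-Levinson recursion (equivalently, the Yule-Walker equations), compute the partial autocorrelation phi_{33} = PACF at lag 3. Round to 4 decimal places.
\phi_{33} = -0.2340

The PACF at lag k is phi_{kk}, the last component of the solution
to the Yule-Walker system G_k phi = r_k where
  (G_k)_{ij} = rho(|i - j|), (r_k)_i = rho(i), i,j = 1..k.
Equivalently, Durbin-Levinson gives phi_{kk} iteratively:
  phi_{11} = rho(1)
  phi_{kk} = [rho(k) - sum_{j=1..k-1} phi_{k-1,j} rho(k-j)]
            / [1 - sum_{j=1..k-1} phi_{k-1,j} rho(j)],
  phi_{k,j} = phi_{k-1,j} - phi_{kk} phi_{k-1,k-j},  j = 1..k-1.
Step k = 1:
  phi_11 = rho(1) = 0.2728.
Step k = 2:
  phi_22 = [rho(2) - phi_11 rho(1)] / [1 - phi_11 rho(1)] = [-0.312 - (0.2728)(0.2728)] / [1 - (0.2728)(0.2728)]
         = -0.38641984 / 0.92558016 = -0.417489.
  Update: phi_21 = phi_11 - phi_22 phi_11 = 0.2728 - (-0.417489)(0.2728) = 0.386691.
Step k = 3:
  phi_33 = [rho(3) - phi_21 rho(2) - phi_22 rho(1)] / [1 - phi_21 rho(1) - phi_22 rho(2)]
    numerator   = -0.4134 - (0.386691)(-0.312) - (-0.417489)(0.2728) = -0.17886129
    denominator = 1 - (0.386691)(0.2728) - (-0.417489)(-0.312) = 0.764254
  phi_33 = -0.17886129 / 0.764254 = -0.234.
Therefore phi_{33} = -0.2340.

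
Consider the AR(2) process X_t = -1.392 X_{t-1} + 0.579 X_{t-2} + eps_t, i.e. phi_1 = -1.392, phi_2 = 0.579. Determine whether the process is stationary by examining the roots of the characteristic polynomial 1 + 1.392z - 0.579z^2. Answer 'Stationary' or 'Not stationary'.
\text{Not stationary}

The AR(p) characteristic polynomial is P(z) = 1 + 1.392z - 0.579z^2.
Stationarity requires all roots to lie outside the unit circle, i.e. |z| > 1 for every root.
Set 1 + (1.392) z + (-0.579) z^2 = 0, i.e. a z^2 + b z + c = 0 with a = -0.579, b = 1.392, c = 1.
Discriminant D = b^2 - 4ac = (1.392)^2 - 4*(-0.579)*1 = 1.937664 - (-2.316) = 4.253664.
D >= 0, so the roots are real: z = (-b +/- sqrt(D)) / (2a) = (-1.392 +/- 2.062441) / (-1.158).
  z_1 = (-1.392 + 2.062441) / (-1.158) = -0.579,   |z_1| = 0.579.
  z_2 = (-1.392 - 2.062441) / (-1.158) = 2.9831,   |z_2| = 2.9831.
Moduli of all roots: 0.5790, 2.9831.
All moduli strictly greater than 1? No.
Verdict: Not stationary.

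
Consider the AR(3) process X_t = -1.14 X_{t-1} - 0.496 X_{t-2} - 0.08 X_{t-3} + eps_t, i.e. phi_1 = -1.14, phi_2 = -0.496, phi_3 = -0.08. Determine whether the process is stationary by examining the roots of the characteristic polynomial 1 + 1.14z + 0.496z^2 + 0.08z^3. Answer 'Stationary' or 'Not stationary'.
\text{Stationary}

The AR(p) characteristic polynomial is P(z) = 1 + 1.14z + 0.496z^2 + 0.08z^3.
Stationarity requires all roots to lie outside the unit circle, i.e. |z| > 1 for every root.
Degree 3: look for a simple real root z0 first, then factor out (1 - z/z0) and solve the remaining quadratic.
Testing z0 = -2.5: P(-2.5) = 1 + (1.14)(-2.5) + (0.496)(-2.5)^2 + (0.08)(-2.5)^3
  = 1 + (-2.85) + (3.1) + (-1.25) = 0.  So z_0 = -2.5 is a root, |z_0| = 2.5.
Divide out the factor (1 + 0.4 z) = (1 - z/z0) (since 1/z0 = -0.4):
  P(z) = (1 + 0.4 z)(1 + (0.74) z + (0.2) z^2)
  [check: z-coef 0.74 - (-0.4) = 1.14; z^2-coef 0.2 - (-0.4)(0.74) = 0.496; z^3-coef -(-0.4)(0.2) = 0.08.]
Remaining roots from the quadratic factor 1 + (0.74) z + (0.2) z^2:
  Set 1 + (0.74) z + (0.2) z^2 = 0, i.e. a z^2 + b z + c = 0 with a = 0.2, b = 0.74, c = 1.
  Discriminant D = b^2 - 4ac = (0.74)^2 - 4*(0.2)*1 = 0.5476 - (0.8) = -0.2524.
  D < 0, so the roots are the complex-conjugate pair z = (-b +/- i sqrt(-D)) / (2a) = -1.85 +/- 1.256i.
  For a conjugate pair |z|^2 = z * conj(z) = (product of roots) = c/a = 1/(0.2) = 5, so |z| = sqrt(5) = 2.2361 for both roots.
Moduli of all roots: 2.5000, 2.2361, 2.2361.
All moduli strictly greater than 1? Yes.
Verdict: Stationary.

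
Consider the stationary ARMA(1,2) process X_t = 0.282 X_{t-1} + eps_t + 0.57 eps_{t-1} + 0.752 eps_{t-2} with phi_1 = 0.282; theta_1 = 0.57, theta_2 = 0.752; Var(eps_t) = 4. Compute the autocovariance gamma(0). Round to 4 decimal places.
\gamma(0) = 11.1822

Multiply the model equation by X_{t-k} and take expectations. With theta_0 = psi_0 = 1 and psi_j the MA(infinity) weights, this gives
  gamma(k) - sum_i phi_i gamma(k-i) = c_k,
  c_k = sigma^2 * sum_{j=k..q} theta_j psi_{j-k}   (c_k = 0 for k > q),
using gamma(-m) = gamma(m).
psi-weights needed (psi_j = theta_j + sum_i phi_i psi_{j-i}):
  psi_1 = theta_1 + phi_1 = 0.57 + (0.282) = 0.852
  psi_2 = theta_2 + phi_1 psi_1 = 0.752 + (0.282)(0.852) = 0.992264
Right-hand sides:
  c_0 = sigma^2 (1 + theta_1 psi_1 + theta_2 psi_2) = 4 * (1 + (0.57)(0.852) + (0.752)(0.992264)) = 4 * 2.231823 = 8.92729
  c_1 = sigma^2 (theta_1 + theta_2 psi_1) = 4 * (0.57 + (0.752)(0.852)) = 4.842816
  c_2 = sigma^2 theta_2 = 4 * (0.752) = 3.008
Equations for k = 0 and k = 1 (AR order 1):
  gamma(0) = phi_1 gamma(1) + c_0
  gamma(1) = phi_1 gamma(0) + c_1
Substituting the second into the first: gamma(0) (1 - phi_1^2) = c_0 + phi_1 c_1, so
  gamma(0) = (c_0 + phi_1 c_1) / (1 - phi_1^2) = (8.92729 + (0.282)(4.842816)) / (1 - (0.282)^2) = 10.292964 / 0.920476 = 11.182219.
Therefore gamma(0) = 11.1822 (to 4 decimal places).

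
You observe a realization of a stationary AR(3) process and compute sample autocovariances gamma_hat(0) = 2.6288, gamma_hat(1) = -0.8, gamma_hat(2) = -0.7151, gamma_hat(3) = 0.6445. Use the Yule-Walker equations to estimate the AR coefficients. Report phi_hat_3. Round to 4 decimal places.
\hat\phi_{3} = 0.0090

The Yule-Walker equations for an AR(p) process read, in matrix form,
  Gamma_p phi = r_p,   with   (Gamma_p)_{ij} = gamma(|i - j|),
                       (r_p)_i = gamma(i),   i,j = 1..p.
Substitute the sample gammas (Toeplitz matrix and right-hand side of size 3):
  Gamma_p = [[2.6288, -0.8, -0.7151], [-0.8, 2.6288, -0.8], [-0.7151, -0.8, 2.6288]]
  r_p     = [-0.8, -0.7151, 0.6445]
Written out (R1..R3):
  (R1) 2.6288 phi_1 - 0.8 phi_2 - 0.7151 phi_3 = -0.8
  (R2) -0.8 phi_1 + 2.6288 phi_2 - 0.8 phi_3 = -0.7151
  (R3) -0.7151 phi_1 - 0.8 phi_2 + 2.6288 phi_3 = 0.6445
Gaussian elimination:
  R2 <- R2 - (-0.8/2.6288) R1 = R2 - (-0.304321) R1:  2.385343 phi_2 - 1.01762 phi_3 = -0.958557
  R3 <- R3 - (-0.7151/2.6288) R1 = R3 - (-0.272025) R1:  -1.01762 phi_2 + 2.434275 phi_3 = 0.42688
  R3 <- R3 - (-1.01762/2.385343) R2 = R3 - (-0.426614) R2:  2.000144 phi_3 = 0.017946
Back-substitution:
  phi_hat_3 = 0.017946 / 2.000144 = 0.008972
  phi_hat_2 = (-0.958557 - (-1.01762)(0.008972)) / 2.385343 = -0.398025
  phi_hat_1 = (-0.8 - (-0.8)(-0.398025) - (-0.7151)(0.008972)) / 2.6288 = -0.423008
So phi_hat = [-0.4230, -0.3980, 0.0090].
Therefore phi_hat_3 = 0.0090.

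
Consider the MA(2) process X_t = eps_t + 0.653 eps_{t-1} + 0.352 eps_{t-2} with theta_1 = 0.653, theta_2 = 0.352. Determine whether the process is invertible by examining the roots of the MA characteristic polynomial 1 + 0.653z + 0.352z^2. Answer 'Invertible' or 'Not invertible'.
\text{Invertible}

The MA(q) characteristic polynomial is P(z) = 1 + 0.653z + 0.352z^2.
Invertibility requires all roots to lie outside the unit circle, i.e. |z| > 1 for every root.
Set 1 + (0.653) z + (0.352) z^2 = 0, i.e. a z^2 + b z + c = 0 with a = 0.352, b = 0.653, c = 1.
Discriminant D = b^2 - 4ac = (0.653)^2 - 4*(0.352)*1 = 0.426409 - (1.408) = -0.981591.
D < 0, so the roots are the complex-conjugate pair z = (-b +/- i sqrt(-D)) / (2a) = -0.9276 +/- 1.4073i.
For a conjugate pair |z|^2 = z * conj(z) = (product of roots) = c/a = 1/(0.352) = 2.840909, so |z| = sqrt(2.840909) = 1.6855 for both roots.
Moduli of all roots: 1.6855, 1.6855.
All moduli strictly greater than 1? Yes.
Verdict: Invertible.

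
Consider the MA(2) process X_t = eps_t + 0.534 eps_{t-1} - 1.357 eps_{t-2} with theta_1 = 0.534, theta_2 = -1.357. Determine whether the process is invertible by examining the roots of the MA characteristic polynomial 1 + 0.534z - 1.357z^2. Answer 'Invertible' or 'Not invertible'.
\text{Not invertible}

The MA(q) characteristic polynomial is P(z) = 1 + 0.534z - 1.357z^2.
Invertibility requires all roots to lie outside the unit circle, i.e. |z| > 1 for every root.
Set 1 + (0.534) z + (-1.357) z^2 = 0, i.e. a z^2 + b z + c = 0 with a = -1.357, b = 0.534, c = 1.
Discriminant D = b^2 - 4ac = (0.534)^2 - 4*(-1.357)*1 = 0.285156 - (-5.428) = 5.713156.
D >= 0, so the roots are real: z = (-b +/- sqrt(D)) / (2a) = (-0.534 +/- 2.390221) / (-2.714).
  z_1 = (-0.534 + 2.390221) / (-2.714) = -0.6839,   |z_1| = 0.6839.
  z_2 = (-0.534 - 2.390221) / (-2.714) = 1.0775,   |z_2| = 1.0775.
Moduli of all roots: 0.6839, 1.0775.
All moduli strictly greater than 1? No.
Verdict: Not invertible.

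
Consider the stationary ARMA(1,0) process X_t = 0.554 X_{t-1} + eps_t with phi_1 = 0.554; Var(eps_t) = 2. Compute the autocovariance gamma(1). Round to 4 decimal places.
\gamma(1) = 1.5987

Multiply the model equation by X_{t-k} and take expectations. With theta_0 = psi_0 = 1 and psi_j the MA(infinity) weights, this gives
  gamma(k) - sum_i phi_i gamma(k-i) = c_k,
  c_k = sigma^2 * sum_{j=k..q} theta_j psi_{j-k}   (c_k = 0 for k > q),
using gamma(-m) = gamma(m).
Pure AR (q = 0): c_0 = sigma^2 = 2, c_k = 0 for k >= 1.
Equations for k = 0 and k = 1 (AR order 1):
  gamma(0) = phi_1 gamma(1) + c_0
  gamma(1) = phi_1 gamma(0) + c_1
Substituting the second into the first: gamma(0) (1 - phi_1^2) = c_0 + phi_1 c_1, so
  gamma(0) = c_0 / (1 - phi_1^2) = 2 / (1 - (0.554)^2) = 2 / 0.693084 = 2.885653.
  gamma(1) = phi_1 gamma(0) = (0.554)(2.885653) = 1.598652.
Therefore gamma(1) = 1.5987 (to 4 decimal places).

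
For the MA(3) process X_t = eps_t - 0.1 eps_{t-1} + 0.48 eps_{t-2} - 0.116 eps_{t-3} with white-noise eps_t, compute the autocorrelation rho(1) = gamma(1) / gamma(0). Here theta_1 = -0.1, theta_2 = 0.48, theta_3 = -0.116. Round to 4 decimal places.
\rho(1) = -0.1624

For an MA(q) process with theta_0 = 1, the autocovariance is
  gamma(k) = sigma^2 * sum_{i=0..q-k} theta_i * theta_{i+k},
and rho(k) = gamma(k) / gamma(0). Sigma^2 cancels.
  numerator   = (1)*(-0.1) + (-0.1)*(0.48) + (0.48)*(-0.116) = -0.20368.
  denominator = (1)^2 + (-0.1)^2 + (0.48)^2 + (-0.116)^2 = 1.253856.
  rho(1) = -0.20368 / 1.253856 = -0.1624.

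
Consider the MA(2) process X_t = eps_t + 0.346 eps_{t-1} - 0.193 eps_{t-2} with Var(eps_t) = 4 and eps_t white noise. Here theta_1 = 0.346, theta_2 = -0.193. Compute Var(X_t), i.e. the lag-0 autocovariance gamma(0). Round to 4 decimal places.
\gamma(0) = 4.6279

For an MA(q) process X_t = eps_t + sum_i theta_i eps_{t-i} with
Var(eps_t) = sigma^2, the variance is
  gamma(0) = sigma^2 * (1 + sum_i theta_i^2).
  sum_i theta_i^2 = (0.346)^2 + (-0.193)^2 = 0.119716 + 0.037249 = 0.156965.
  gamma(0) = 4 * (1 + 0.156965) = 4 * 1.156965 = 4.62786, which rounds to 4.6279.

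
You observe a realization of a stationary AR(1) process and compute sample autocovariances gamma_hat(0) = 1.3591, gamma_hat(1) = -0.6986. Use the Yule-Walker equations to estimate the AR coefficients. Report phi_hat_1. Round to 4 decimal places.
\hat\phi_{1} = -0.5140

The Yule-Walker equations for an AR(p) process read, in matrix form,
  Gamma_p phi = r_p,   with   (Gamma_p)_{ij} = gamma(|i - j|),
                       (r_p)_i = gamma(i),   i,j = 1..p.
Substitute the sample gammas (Toeplitz matrix and right-hand side of size 1):
  Gamma_p = [[1.3591]]
  r_p     = [-0.6986]
With p = 1 this is the single equation gamma(0) phi_1 = gamma(1):
  phi_hat_1 = gamma(1) / gamma(0) = -0.6986 / 1.3591 = -0.5140.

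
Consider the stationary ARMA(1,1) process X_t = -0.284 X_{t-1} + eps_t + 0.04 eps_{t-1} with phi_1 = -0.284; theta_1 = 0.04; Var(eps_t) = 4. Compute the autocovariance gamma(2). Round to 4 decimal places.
\gamma(2) = 0.2981

Multiply the model equation by X_{t-k} and take expectations. With theta_0 = psi_0 = 1 and psi_j the MA(infinity) weights, this gives
  gamma(k) - sum_i phi_i gamma(k-i) = c_k,
  c_k = sigma^2 * sum_{j=k..q} theta_j psi_{j-k}   (c_k = 0 for k > q),
using gamma(-m) = gamma(m).
psi-weights needed (psi_j = theta_j + sum_i phi_i psi_{j-i}):
  psi_1 = theta_1 + phi_1 = 0.04 + (-0.284) = -0.244
Right-hand sides:
  c_0 = sigma^2 (1 + theta_1 psi_1) = 4 * (1 + (0.04)(-0.244)) = 4 * 0.99024 = 3.96096
  c_1 = sigma^2 theta_1 = 4 * (0.04) = 0.16
  c_2 = 0
Equations for k = 0 and k = 1 (AR order 1):
  gamma(0) = phi_1 gamma(1) + c_0
  gamma(1) = phi_1 gamma(0) + c_1
Substituting the second into the first: gamma(0) (1 - phi_1^2) = c_0 + phi_1 c_1, so
  gamma(0) = (c_0 + phi_1 c_1) / (1 - phi_1^2) = (3.96096 + (-0.284)(0.16)) / (1 - (-0.284)^2) = 3.91552 / 0.919344 = 4.259037.
  gamma(1) = phi_1 gamma(0) + c_1 = (-0.284)(4.259037) + (0.16) = -1.049566.
For k = 2 (> q): gamma(2) = phi_1 gamma(1) = (-0.284)(-1.049566) = 0.298077.
Therefore gamma(2) = 0.2981 (to 4 decimal places).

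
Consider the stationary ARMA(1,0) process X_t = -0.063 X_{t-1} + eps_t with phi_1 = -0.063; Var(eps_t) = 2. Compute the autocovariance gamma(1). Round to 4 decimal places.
\gamma(1) = -0.1265

Multiply the model equation by X_{t-k} and take expectations. With theta_0 = psi_0 = 1 and psi_j the MA(infinity) weights, this gives
  gamma(k) - sum_i phi_i gamma(k-i) = c_k,
  c_k = sigma^2 * sum_{j=k..q} theta_j psi_{j-k}   (c_k = 0 for k > q),
using gamma(-m) = gamma(m).
Pure AR (q = 0): c_0 = sigma^2 = 2, c_k = 0 for k >= 1.
Equations for k = 0 and k = 1 (AR order 1):
  gamma(0) = phi_1 gamma(1) + c_0
  gamma(1) = phi_1 gamma(0) + c_1
Substituting the second into the first: gamma(0) (1 - phi_1^2) = c_0 + phi_1 c_1, so
  gamma(0) = c_0 / (1 - phi_1^2) = 2 / (1 - (-0.063)^2) = 2 / 0.996031 = 2.00797.
  gamma(1) = phi_1 gamma(0) = (-0.063)(2.00797) = -0.126502.
Therefore gamma(1) = -0.1265 (to 4 decimal places).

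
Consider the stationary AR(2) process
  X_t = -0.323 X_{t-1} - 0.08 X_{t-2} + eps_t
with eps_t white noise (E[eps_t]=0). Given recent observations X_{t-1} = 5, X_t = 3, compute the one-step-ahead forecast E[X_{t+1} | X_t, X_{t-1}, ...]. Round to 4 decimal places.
E[X_{t+1} \mid \mathcal F_t] = -1.3690

For an AR(p) model X_t = c + sum_i phi_i X_{t-i} + eps_t, the
one-step-ahead conditional mean is
  E[X_{t+1} | X_t, ...] = c + sum_i phi_i X_{t+1-i}.
Substitute known values:
  E[X_{t+1} | ...] = (-0.323) * (3) + (-0.08) * (5)
                   = -1.3690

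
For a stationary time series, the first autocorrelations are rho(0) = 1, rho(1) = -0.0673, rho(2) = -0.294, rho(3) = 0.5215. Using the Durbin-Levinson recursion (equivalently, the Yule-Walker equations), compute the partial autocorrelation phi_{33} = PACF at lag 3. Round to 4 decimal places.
\phi_{33} = 0.5250

The PACF at lag k is phi_{kk}, the last component of the solution
to the Yule-Walker system G_k phi = r_k where
  (G_k)_{ij} = rho(|i - j|), (r_k)_i = rho(i), i,j = 1..k.
Equivalently, Durbin-Levinson gives phi_{kk} iteratively:
  phi_{11} = rho(1)
  phi_{kk} = [rho(k) - sum_{j=1..k-1} phi_{k-1,j} rho(k-j)]
            / [1 - sum_{j=1..k-1} phi_{k-1,j} rho(j)],
  phi_{k,j} = phi_{k-1,j} - phi_{kk} phi_{k-1,k-j},  j = 1..k-1.
Step k = 1:
  phi_11 = rho(1) = -0.0673.
Step k = 2:
  phi_22 = [rho(2) - phi_11 rho(1)] / [1 - phi_11 rho(1)] = [-0.294 - (-0.0673)(-0.0673)] / [1 - (-0.0673)(-0.0673)]
         = -0.29852929 / 0.99547071 = -0.299888.
  Update: phi_21 = phi_11 - phi_22 phi_11 = -0.0673 - (-0.299888)(-0.0673) = -0.087482.
Step k = 3:
  phi_33 = [rho(3) - phi_21 rho(2) - phi_22 rho(1)] / [1 - phi_21 rho(1) - phi_22 rho(2)]
    numerator   = 0.5215 - (-0.087482)(-0.294) - (-0.299888)(-0.0673) = 0.47559773
    denominator = 1 - (-0.087482)(-0.0673) - (-0.299888)(-0.294) = 0.90594549
  phi_33 = 0.47559773 / 0.90594549 = 0.525.
Therefore phi_{33} = 0.5250.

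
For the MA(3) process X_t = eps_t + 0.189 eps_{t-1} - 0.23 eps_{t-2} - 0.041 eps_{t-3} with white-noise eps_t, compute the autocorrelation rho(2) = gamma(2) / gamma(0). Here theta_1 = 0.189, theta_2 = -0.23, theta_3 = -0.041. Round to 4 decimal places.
\rho(2) = -0.2181

For an MA(q) process with theta_0 = 1, the autocovariance is
  gamma(k) = sigma^2 * sum_{i=0..q-k} theta_i * theta_{i+k},
and rho(k) = gamma(k) / gamma(0). Sigma^2 cancels.
  numerator   = (1)*(-0.23) + (0.189)*(-0.041) = -0.237749.
  denominator = (1)^2 + (0.189)^2 + (-0.23)^2 + (-0.041)^2 = 1.090302.
  rho(2) = -0.237749 / 1.090302 = -0.2181.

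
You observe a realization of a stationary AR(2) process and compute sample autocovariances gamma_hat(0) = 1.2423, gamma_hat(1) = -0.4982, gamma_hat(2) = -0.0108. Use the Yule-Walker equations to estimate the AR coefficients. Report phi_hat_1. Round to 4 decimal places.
\hat\phi_{1} = -0.4820

The Yule-Walker equations for an AR(p) process read, in matrix form,
  Gamma_p phi = r_p,   with   (Gamma_p)_{ij} = gamma(|i - j|),
                       (r_p)_i = gamma(i),   i,j = 1..p.
Substitute the sample gammas (Toeplitz matrix and right-hand side of size 2):
  Gamma_p = [[1.2423, -0.4982], [-0.4982, 1.2423]]
  r_p     = [-0.4982, -0.0108]
Written out:
  1.2423 phi_1 - 0.4982 phi_2 = -0.4982
  -0.4982 phi_1 + 1.2423 phi_2 = -0.0108
Solve by Cramer's rule:
  det = gamma(0)^2 - gamma(1)^2 = (1.2423)^2 - (-0.4982)^2 = 1.54330929 - 0.24820324 = 1.29510605
  phi_hat_1 = [gamma(1) gamma(0) - gamma(1) gamma(2)] / det = [(-0.4982)(1.2423) - (-0.4982)(-0.0108)] / 1.29510605 = -0.62429442 / 1.29510605 = -0.482
  phi_hat_2 = [gamma(0) gamma(2) - gamma(1)^2] / det = [(1.2423)(-0.0108) - (-0.4982)^2] / 1.29510605 = -0.26162008 / 1.29510605 = -0.202
So phi_hat = [-0.4820, -0.2020].
Therefore phi_hat_1 = -0.4820.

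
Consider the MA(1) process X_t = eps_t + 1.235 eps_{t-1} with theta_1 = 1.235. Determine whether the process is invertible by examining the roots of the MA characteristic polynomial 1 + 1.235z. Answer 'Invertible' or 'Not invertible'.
\text{Not invertible}

The MA(q) characteristic polynomial is P(z) = 1 + 1.235z.
Invertibility requires all roots to lie outside the unit circle, i.e. |z| > 1 for every root.
This is linear in z: 1 + (1.235) z = 0  =>  z = -1/(1.235) = -0.809717,  |z| = 0.809717.
Moduli of all roots: 0.8097.
All moduli strictly greater than 1? No.
Verdict: Not invertible.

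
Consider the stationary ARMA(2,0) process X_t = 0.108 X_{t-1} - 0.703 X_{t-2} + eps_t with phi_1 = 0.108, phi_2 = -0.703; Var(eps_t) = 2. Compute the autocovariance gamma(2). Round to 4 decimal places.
\gamma(2) = -2.7638

Multiply the model equation by X_{t-k} and take expectations. With theta_0 = psi_0 = 1 and psi_j the MA(infinity) weights, this gives
  gamma(k) - sum_i phi_i gamma(k-i) = c_k,
  c_k = sigma^2 * sum_{j=k..q} theta_j psi_{j-k}   (c_k = 0 for k > q),
using gamma(-m) = gamma(m).
Pure AR (q = 0): c_0 = sigma^2 = 2, c_k = 0 for k >= 1.
Equations for k = 0, 1, 2 (AR order 2, c_2 = 0):
  (E0) gamma(0) = phi_1 gamma(1) + phi_2 gamma(2) + c_0
  (E1) gamma(1) = phi_1 gamma(0) + phi_2 gamma(1) + c_1
  (E2) gamma(2) = phi_1 gamma(1) + phi_2 gamma(0)
From (E1): gamma(1) = A gamma(0) + B with
  A = phi_1 / (1 - phi_2) = 0.108 / 1.703 = 0.063417,   B = c_1 / (1 - phi_2) = 0 / 1.703 = 0.
Insert (E2) into (E0): gamma(0) (1 - phi_2^2) = phi_1 (1 + phi_2) gamma(1) + c_0.
  phi_1 (1 + phi_2) = (0.108)(0.297) = 0.032076,   1 - phi_2^2 = 0.505791.
Replace gamma(1) by A gamma(0) + B and collect gamma(0):
  gamma(0) [0.505791 - (0.032076)(0.063417)] = c_0 = 2
  gamma(0) * 0.503757 = 2
  gamma(0) = 2 / 0.503757 = 3.97017.
  gamma(1) = A gamma(0) = (0.063417)(3.97017) = 0.251778.
  gamma(2) = phi_1 gamma(1) + phi_2 gamma(0) = (0.108)(0.251778) + (-0.703)(3.97017) = -2.763837.
Therefore gamma(2) = -2.7638 (to 4 decimal places).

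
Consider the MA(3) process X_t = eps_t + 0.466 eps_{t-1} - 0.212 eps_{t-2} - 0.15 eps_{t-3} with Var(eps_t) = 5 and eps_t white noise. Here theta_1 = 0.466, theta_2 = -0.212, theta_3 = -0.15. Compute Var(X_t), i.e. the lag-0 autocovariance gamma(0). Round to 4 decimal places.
\gamma(0) = 6.4230

For an MA(q) process X_t = eps_t + sum_i theta_i eps_{t-i} with
Var(eps_t) = sigma^2, the variance is
  gamma(0) = sigma^2 * (1 + sum_i theta_i^2).
  sum_i theta_i^2 = (0.466)^2 + (-0.212)^2 + (-0.15)^2 = 0.217156 + 0.044944 + 0.0225 = 0.2846.
  gamma(0) = 5 * (1 + 0.2846) = 5 * 1.2846 = 6.423, which rounds to 6.4230.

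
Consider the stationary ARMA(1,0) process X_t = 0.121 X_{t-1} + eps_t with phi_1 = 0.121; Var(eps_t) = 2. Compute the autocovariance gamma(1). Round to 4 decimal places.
\gamma(1) = 0.2456

Multiply the model equation by X_{t-k} and take expectations. With theta_0 = psi_0 = 1 and psi_j the MA(infinity) weights, this gives
  gamma(k) - sum_i phi_i gamma(k-i) = c_k,
  c_k = sigma^2 * sum_{j=k..q} theta_j psi_{j-k}   (c_k = 0 for k > q),
using gamma(-m) = gamma(m).
Pure AR (q = 0): c_0 = sigma^2 = 2, c_k = 0 for k >= 1.
Equations for k = 0 and k = 1 (AR order 1):
  gamma(0) = phi_1 gamma(1) + c_0
  gamma(1) = phi_1 gamma(0) + c_1
Substituting the second into the first: gamma(0) (1 - phi_1^2) = c_0 + phi_1 c_1, so
  gamma(0) = c_0 / (1 - phi_1^2) = 2 / (1 - (0.121)^2) = 2 / 0.985359 = 2.029717.
  gamma(1) = phi_1 gamma(0) = (0.121)(2.029717) = 0.245596.
Therefore gamma(1) = 0.2456 (to 4 decimal places).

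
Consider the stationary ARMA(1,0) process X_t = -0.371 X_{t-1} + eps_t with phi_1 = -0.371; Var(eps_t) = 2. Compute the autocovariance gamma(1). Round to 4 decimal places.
\gamma(1) = -0.8604

Multiply the model equation by X_{t-k} and take expectations. With theta_0 = psi_0 = 1 and psi_j the MA(infinity) weights, this gives
  gamma(k) - sum_i phi_i gamma(k-i) = c_k,
  c_k = sigma^2 * sum_{j=k..q} theta_j psi_{j-k}   (c_k = 0 for k > q),
using gamma(-m) = gamma(m).
Pure AR (q = 0): c_0 = sigma^2 = 2, c_k = 0 for k >= 1.
Equations for k = 0 and k = 1 (AR order 1):
  gamma(0) = phi_1 gamma(1) + c_0
  gamma(1) = phi_1 gamma(0) + c_1
Substituting the second into the first: gamma(0) (1 - phi_1^2) = c_0 + phi_1 c_1, so
  gamma(0) = c_0 / (1 - phi_1^2) = 2 / (1 - (-0.371)^2) = 2 / 0.862359 = 2.31922.
  gamma(1) = phi_1 gamma(0) = (-0.371)(2.31922) = -0.860431.
Therefore gamma(1) = -0.8604 (to 4 decimal places).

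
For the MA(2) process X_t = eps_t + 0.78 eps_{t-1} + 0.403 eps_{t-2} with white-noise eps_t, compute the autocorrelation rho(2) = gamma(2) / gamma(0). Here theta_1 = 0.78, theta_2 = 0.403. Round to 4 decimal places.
\rho(2) = 0.2276

For an MA(q) process with theta_0 = 1, the autocovariance is
  gamma(k) = sigma^2 * sum_{i=0..q-k} theta_i * theta_{i+k},
and rho(k) = gamma(k) / gamma(0). Sigma^2 cancels.
  numerator   = (1)*(0.403) = 0.403.
  denominator = (1)^2 + (0.78)^2 + (0.403)^2 = 1.770809.
  rho(2) = 0.403 / 1.770809 = 0.2276.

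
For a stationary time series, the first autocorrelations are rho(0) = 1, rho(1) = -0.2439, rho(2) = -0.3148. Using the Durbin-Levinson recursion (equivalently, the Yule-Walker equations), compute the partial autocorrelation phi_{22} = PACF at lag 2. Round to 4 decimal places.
\phi_{22} = -0.3980

The PACF at lag k is phi_{kk}, the last component of the solution
to the Yule-Walker system G_k phi = r_k where
  (G_k)_{ij} = rho(|i - j|), (r_k)_i = rho(i), i,j = 1..k.
Equivalently, Durbin-Levinson gives phi_{kk} iteratively:
  phi_{11} = rho(1)
  phi_{kk} = [rho(k) - sum_{j=1..k-1} phi_{k-1,j} rho(k-j)]
            / [1 - sum_{j=1..k-1} phi_{k-1,j} rho(j)],
  phi_{k,j} = phi_{k-1,j} - phi_{kk} phi_{k-1,k-j},  j = 1..k-1.
Step k = 1:
  phi_11 = rho(1) = -0.2439.
Step k = 2:
  phi_22 = [rho(2) - phi_11 rho(1)] / [1 - phi_11 rho(1)] = [-0.3148 - (-0.2439)(-0.2439)] / [1 - (-0.2439)(-0.2439)]
         = -0.37428721 / 0.94051279 = -0.398.
Therefore phi_{22} = -0.3980.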